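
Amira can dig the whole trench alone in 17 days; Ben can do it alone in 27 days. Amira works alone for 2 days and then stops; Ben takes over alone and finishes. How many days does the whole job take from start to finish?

In 2 days Amira does 2/17 of the job, leaving 15/17.
Ben works at 1/27 per day, so finishing takes 15/17 ÷ 1/27 = 405/17 days.
Total time = 2 + 405/17 = 439/17 days.

439/17 days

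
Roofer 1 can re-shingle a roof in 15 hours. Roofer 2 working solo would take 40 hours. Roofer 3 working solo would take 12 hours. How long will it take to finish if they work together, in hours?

Combined rate: 1/15 + 1/40 + 1/12 = (8 + 3 + 10)/120 = 21/120 = 7/40 per hour.
Time = 1 ÷ (7/40) = 40/7 hours.

40/7 hours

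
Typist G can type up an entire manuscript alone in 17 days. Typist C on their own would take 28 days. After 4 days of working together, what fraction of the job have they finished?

Combined rate: 1/17 + 1/28 = (28 + 17)/476 = 45/476 per day.
In 4 days they complete 4·45/476 = 45/119 of the job.

45/119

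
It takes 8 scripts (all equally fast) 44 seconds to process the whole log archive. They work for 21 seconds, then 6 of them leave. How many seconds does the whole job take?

One script does 1/352 of the job per second.
After 21 seconds with 8 scripts, 21/44 is done (23/44 left).
With 2 scripts the rate is 2/352 = 1/176, so the rest takes 23/44 ÷ 1/176 = 92 seconds.
Total = 21 + 92 = 113 seconds.

113 seconds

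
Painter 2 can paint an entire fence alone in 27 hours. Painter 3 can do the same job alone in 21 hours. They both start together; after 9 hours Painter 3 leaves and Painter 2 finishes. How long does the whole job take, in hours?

In the first 9 hours the combined rate is 16/189, so 16/21 of the job is done, leaving 5/21.
After Painter 3 leaves the rate is 1/27 per hour; the remaining 5/21 takes 45/7 hours.
Total = 9 + 45/7 = 108/7 hours.

108/7 hours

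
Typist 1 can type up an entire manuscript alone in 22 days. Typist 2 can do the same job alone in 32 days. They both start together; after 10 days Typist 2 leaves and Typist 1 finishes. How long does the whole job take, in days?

In the first 10 days the combined rate is 27/352, so 135/176 of the job is done, leaving 41/176.
After Typist 2 leaves the rate is 1/22 per day; the remaining 41/176 takes 41/8 days.
Total = 10 + 41/8 = 121/8 days.

121/8 days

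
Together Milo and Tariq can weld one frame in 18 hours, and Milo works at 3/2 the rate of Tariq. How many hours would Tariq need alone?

Let Tariq's rate be r; then Milo's rate is (3/2)r, so together (3/2 + 1)r = (5/2)r = 1/18.
Thus r = 1/45 per hour.
Tariq alone: 45 hours; Milo alone: 30 hours.

45 hours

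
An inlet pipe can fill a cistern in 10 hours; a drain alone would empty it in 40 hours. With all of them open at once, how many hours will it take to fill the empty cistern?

40/3 hours

Net rate = 1/10 − 1/40 = (4 − 1)/40 = 3/40 per hour.
Filling time = 1 ÷ (3/40) = 40/3 hours.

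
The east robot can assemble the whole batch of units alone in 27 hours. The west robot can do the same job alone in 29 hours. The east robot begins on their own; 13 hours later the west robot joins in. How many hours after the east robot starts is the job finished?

In the first 13 hours the east robot alone does 13/27 of the job, leaving 14/27.
Once everyone is working, combined rate: 1/27 + 1/29 = (29 + 27)/783 = 56/783 per hour.
Remaining 14/27 at 56/783 per hour takes 29/4 hours.
Total from the start = 13 + 29/4 = 81/4 hours.

81/4 hours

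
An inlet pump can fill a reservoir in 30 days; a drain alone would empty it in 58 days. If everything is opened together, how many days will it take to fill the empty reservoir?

435/7 days

Net rate = 1/30 − 1/58 = (29 − 15)/870 = 14/870 = 7/435 per day.
Filling time = 1 ÷ (7/435) = 435/7 days.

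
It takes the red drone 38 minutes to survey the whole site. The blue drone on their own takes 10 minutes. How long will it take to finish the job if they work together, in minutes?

With two workers the combined time is the product over the sum: 38·10/(38+10) = 380/48 = 95/12 minutes.

95/12 minutes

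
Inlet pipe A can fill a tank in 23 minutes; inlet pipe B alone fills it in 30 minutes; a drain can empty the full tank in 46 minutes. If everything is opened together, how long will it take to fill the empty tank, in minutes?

Net rate = 1/23 + 1/30 − 1/46 = (30 + 23 − 15)/690 = 38/690 = 19/345 per minute.
Filling time = 1 ÷ (19/345) = 345/19 minutes.

345/19 minutes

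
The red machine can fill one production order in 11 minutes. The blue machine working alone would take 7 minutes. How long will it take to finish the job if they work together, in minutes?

77/18 minutes

With two workers the combined time is the product over the sum: 11·7/(11+7) = 77/18 minutes.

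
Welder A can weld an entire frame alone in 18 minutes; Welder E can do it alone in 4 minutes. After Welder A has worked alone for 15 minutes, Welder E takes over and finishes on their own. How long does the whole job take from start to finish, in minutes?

47/3 minutes

In 15 minutes Welder A does 15/18 = 5/6 of the job, leaving 1/6.
Welder E works at 1/4 per minute, so finishing takes 1/6 ÷ 1/4 = 2/3 minutes.
Total time = 15 + 2/3 = 47/3 minutes.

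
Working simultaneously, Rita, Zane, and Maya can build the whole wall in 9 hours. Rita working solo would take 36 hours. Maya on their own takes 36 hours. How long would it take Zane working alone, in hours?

18 hours

Combined rate is 1/9 per hour.
Known contribution: 1/36 + 1/36 = (1 + 1)/36 = 2/36 = 1/18 per hour.
So Zane's rate is 1/9 − 1/18 = 1/18, meaning 18 hours alone.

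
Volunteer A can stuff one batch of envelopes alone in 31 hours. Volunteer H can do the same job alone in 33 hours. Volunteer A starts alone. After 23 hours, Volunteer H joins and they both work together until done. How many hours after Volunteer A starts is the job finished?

217/8 hours

In the first 23 hours Volunteer A alone does 23/31 of the job, leaving 8/31.
Once everyone is working, combined rate: 1/31 + 1/33 = (33 + 31)/1023 = 64/1023 per hour.
Remaining 8/31 at 64/1023 per hour takes 33/8 hours.
Total from the start = 23 + 33/8 = 217/8 hours.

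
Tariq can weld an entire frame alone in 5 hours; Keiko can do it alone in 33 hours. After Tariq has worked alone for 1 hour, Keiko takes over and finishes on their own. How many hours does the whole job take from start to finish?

In 1 hour Tariq does 1/5 of the job, leaving 4/5.
Keiko works at 1/33 per hour, so finishing takes 4/5 ÷ 1/33 = 132/5 hours.
Total time = 1 + 132/5 = 137/5 hours.

137/5 hours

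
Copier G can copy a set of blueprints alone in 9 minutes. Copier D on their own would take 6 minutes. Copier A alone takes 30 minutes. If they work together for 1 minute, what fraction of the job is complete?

Combined rate: 1/9 + 1/6 + 1/30 = (10 + 15 + 3)/90 = 28/90 = 14/45 per minute.
In 1 minute they complete 1·14/45 = 14/45 of the job.

14/45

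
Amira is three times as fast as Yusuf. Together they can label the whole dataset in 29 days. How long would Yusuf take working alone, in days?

Let Yusuf's rate be r; then Amira's rate is 3r, so together (3 + 1)r = 4r = 1/29.
Thus r = 1/116 per day.
Yusuf alone: 116 days; Amira alone: 116/3 days.

116 days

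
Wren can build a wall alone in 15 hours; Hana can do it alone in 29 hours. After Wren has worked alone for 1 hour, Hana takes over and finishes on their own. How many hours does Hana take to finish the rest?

406/15 hours

In 1 hour Wren does 1/15 of the job, leaving 14/15.
Hana works at 1/29 per hour, so finishing takes 14/15 ÷ 1/29 = 406/15 hours.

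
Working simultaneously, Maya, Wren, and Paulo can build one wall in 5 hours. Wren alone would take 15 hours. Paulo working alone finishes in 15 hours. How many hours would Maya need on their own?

Combined rate is 1/5 per hour.
Known contribution: 1/15 + 1/15 = (1 + 1)/15 = 2/15 per hour.
So Maya's rate is 1/5 − 2/15 = 1/15, meaning 15 hours alone.

15 hours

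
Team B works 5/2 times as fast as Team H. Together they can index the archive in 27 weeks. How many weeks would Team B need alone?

189/5 weeks

Let Team H's rate be r; then Team B's rate is (5/2)r, so together (5/2 + 1)r = (7/2)r = 1/27.
Thus r = 2/189 per week.
Team H alone: 189/2 weeks; Team B alone: 189/5 weeks.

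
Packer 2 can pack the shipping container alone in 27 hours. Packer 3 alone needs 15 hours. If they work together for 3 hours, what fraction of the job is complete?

14/45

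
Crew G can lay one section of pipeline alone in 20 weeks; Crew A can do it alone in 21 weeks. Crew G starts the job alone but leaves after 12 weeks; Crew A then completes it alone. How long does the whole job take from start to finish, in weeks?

102/5 weeks

In 12 weeks Crew G does 12/20 = 3/5 of the job, leaving 2/5.
Crew A works at 1/21 per week, so finishing takes 2/5 ÷ 1/21 = 42/5 weeks.
Total time = 12 + 42/5 = 102/5 weeks.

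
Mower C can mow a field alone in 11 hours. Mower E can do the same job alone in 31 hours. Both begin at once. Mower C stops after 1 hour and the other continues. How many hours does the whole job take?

310/11 hours

In the first 1 hour the combined rate is 42/341, so 42/341 of the job is done, leaving 299/341.
After mower C leaves the rate is 1/31 per hour; the remaining 299/341 takes 299/11 hours.
Total = 1 + 299/11 = 310/11 hours.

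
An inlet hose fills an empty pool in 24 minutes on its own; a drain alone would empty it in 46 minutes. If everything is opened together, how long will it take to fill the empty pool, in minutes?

552/11 minutes

Net rate = 1/24 − 1/46 = (23 − 12)/552 = 11/552 per minute.
Filling time = 1 ÷ (11/552) = 552/11 minutes.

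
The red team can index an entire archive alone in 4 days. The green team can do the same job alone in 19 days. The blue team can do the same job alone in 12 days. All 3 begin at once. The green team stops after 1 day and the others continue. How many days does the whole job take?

54/19 days

In the first 1 day the combined rate is 22/57, so 22/57 of the job is done, leaving 35/57.
After the green team leaves the rate is 1/3 per day; the remaining 35/57 takes 35/19 days.
Total = 1 + 35/19 = 54/19 days.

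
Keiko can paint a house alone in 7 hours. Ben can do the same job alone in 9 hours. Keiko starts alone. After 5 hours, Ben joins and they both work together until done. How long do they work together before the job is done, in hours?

In the first 5 hours Keiko alone does 5/7 of the job, leaving 2/7.
Once everyone is working, combined rate: 1/7 + 1/9 = (9 + 7)/63 = 16/63 per hour.
Remaining 2/7 at 16/63 per hour takes 9/8 hours.

9/8 hours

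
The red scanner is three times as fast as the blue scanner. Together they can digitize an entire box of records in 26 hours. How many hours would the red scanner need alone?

Let the blue scanner's rate be r; then the red scanner's rate is 3r, so together (3 + 1)r = 4r = 1/26.
Thus r = 1/104 per hour.
The blue scanner alone: 104 hours; the red scanner alone: 104/3 hours.

104/3 hours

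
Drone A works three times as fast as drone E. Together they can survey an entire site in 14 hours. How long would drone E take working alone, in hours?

56 hours

Let drone E's rate be r; then drone A's rate is 3r, so together (3 + 1)r = 4r = 1/14.
Thus r = 1/56 per hour.
Drone E alone: 56 hours; drone A alone: 56/3 hours.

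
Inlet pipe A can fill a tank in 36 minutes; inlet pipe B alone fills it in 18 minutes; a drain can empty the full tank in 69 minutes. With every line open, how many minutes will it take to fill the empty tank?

Net rate = 1/36 + 1/18 − 1/69 = (23 + 46 − 12)/828 = 57/828 = 19/276 per minute.
Filling time = 1 ÷ (19/276) = 276/19 minutes.

276/19 minutes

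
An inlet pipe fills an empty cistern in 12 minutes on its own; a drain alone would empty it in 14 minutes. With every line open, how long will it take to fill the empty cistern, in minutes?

Net rate = 1/12 − 1/14 = (7 − 6)/84 = 1/84 per minute.
Filling time = 1 ÷ (1/84) = 84 minutes.

84 minutes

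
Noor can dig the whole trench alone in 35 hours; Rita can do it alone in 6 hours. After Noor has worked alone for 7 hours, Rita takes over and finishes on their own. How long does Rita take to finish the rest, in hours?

24/5 hours

In 7 hours Noor does 7/35 = 1/5 of the job, leaving 4/5.
Rita works at 1/6 per hour, so finishing takes 4/5 ÷ 1/6 = 24/5 hours.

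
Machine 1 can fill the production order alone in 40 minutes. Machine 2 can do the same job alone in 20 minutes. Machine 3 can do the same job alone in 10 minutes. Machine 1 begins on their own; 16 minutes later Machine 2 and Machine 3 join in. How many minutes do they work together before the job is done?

24/7 minutes

In the first 16 minutes Machine 1 alone does 16/40 = 2/5 of the job, leaving 3/5.
Once everyone is working, combined rate: 1/40 + 1/20 + 1/10 = (1 + 2 + 4)/40 = 7/40 per minute.
Remaining 3/5 at 7/40 per minute takes 24/7 minutes.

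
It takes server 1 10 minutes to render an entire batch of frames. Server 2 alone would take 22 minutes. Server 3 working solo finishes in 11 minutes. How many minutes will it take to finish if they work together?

Combined rate: 1/10 + 1/22 + 1/11 = (11 + 5 + 10)/110 = 26/110 = 13/55 per minute.
Time = 1 ÷ (13/55) = 55/13 minutes.

55/13 minutes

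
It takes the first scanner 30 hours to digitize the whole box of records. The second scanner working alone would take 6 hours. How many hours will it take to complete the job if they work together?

5 hours

With two workers the combined time is the product over the sum: 30·6/(30+6) = 180/36 = 5 hours.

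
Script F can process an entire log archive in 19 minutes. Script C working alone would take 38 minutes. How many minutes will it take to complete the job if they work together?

38/3 minutes

With two workers the combined time is the product over the sum: 19·38/(19+38) = 722/57 = 38/3 minutes.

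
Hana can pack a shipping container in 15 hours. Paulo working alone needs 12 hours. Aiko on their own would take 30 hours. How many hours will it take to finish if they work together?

Combined rate: 1/15 + 1/12 + 1/30 = (4 + 5 + 2)/60 = 11/60 per hour.
Time = 1 ÷ (11/60) = 60/11 hours.

60/11 hours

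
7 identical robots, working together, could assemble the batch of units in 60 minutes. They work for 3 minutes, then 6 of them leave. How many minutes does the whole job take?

One robot does 1/420 of the job per minute.
After 3 minutes with 7 robots, 1/20 is done (19/20 left).
With 1 robot the rate is 1/420, so the rest takes 19/20 ÷ 1/420 = 399 minutes.
Total = 3 + 399 = 402 minutes.

402 minutes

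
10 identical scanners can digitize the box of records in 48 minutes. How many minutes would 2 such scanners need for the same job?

240 minutes

Total work is 10·48 = 480 scanner-minutes.
With 2 scanners: 480/2 = 240 minutes.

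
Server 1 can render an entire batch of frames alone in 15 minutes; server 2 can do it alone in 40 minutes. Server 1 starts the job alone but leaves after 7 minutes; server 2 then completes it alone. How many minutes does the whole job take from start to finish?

85/3 minutes

In 7 minutes server 1 does 7/15 of the job, leaving 8/15.
Server 2 works at 1/40 per minute, so finishing takes 8/15 ÷ 1/40 = 64/3 minutes.
Total time = 7 + 64/3 = 85/3 minutes.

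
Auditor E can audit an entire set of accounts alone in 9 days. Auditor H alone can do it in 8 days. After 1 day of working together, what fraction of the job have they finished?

17/72

Combined rate: 1/9 + 1/8 = (8 + 9)/72 = 17/72 per day.
In 1 day they complete 1·17/72 = 17/72 of the job.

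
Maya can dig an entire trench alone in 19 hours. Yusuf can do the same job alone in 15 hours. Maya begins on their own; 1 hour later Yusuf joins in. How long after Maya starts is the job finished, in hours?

152/17 hours

In the first 1 hour Maya alone does 1/19 of the job, leaving 18/19.
Once everyone is working, combined rate: 1/19 + 1/15 = (15 + 19)/285 = 34/285 per hour.
Remaining 18/19 at 34/285 per hour takes 135/17 hours.
Total from the start = 1 + 135/17 = 152/17 hours.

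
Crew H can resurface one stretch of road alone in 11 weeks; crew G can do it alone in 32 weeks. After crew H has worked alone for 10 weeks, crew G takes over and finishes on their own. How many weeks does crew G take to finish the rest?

In 10 weeks crew H does 10/11 of the job, leaving 1/11.
Crew G works at 1/32 per week, so finishing takes 1/11 ÷ 1/32 = 32/11 weeks.

32/11 weeks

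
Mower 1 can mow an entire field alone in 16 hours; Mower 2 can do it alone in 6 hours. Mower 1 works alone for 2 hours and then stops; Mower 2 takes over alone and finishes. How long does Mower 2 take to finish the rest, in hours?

21/4 hours

In 2 hours Mower 1 does 2/16 = 1/8 of the job, leaving 7/8.
Mower 2 works at 1/6 per hour, so finishing takes 7/8 ÷ 1/6 = 21/4 hours.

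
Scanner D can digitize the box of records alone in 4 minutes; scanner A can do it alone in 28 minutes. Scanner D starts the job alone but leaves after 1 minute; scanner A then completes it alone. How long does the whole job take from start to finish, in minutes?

In 1 minute scanner D does 1/4 of the job, leaving 3/4.
Scanner A works at 1/28 per minute, so finishing takes 3/4 ÷ 1/28 = 21 minutes.
Total time = 1 + 21 = 22 minutes.

22 minutes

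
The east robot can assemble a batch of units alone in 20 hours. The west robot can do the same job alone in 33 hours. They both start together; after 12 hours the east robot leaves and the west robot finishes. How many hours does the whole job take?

In the first 12 hours the combined rate is 53/660, so 53/55 of the job is done, leaving 2/55.
After the east robot leaves the rate is 1/33 per hour; the remaining 2/55 takes 6/5 hours.
Total = 12 + 6/5 = 66/5 hours.

66/5 hours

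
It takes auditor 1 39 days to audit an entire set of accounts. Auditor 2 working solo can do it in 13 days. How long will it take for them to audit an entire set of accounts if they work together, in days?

Combined rate: 1/39 + 1/13 = (1 + 3)/39 = 4/39 per day.
Time = 1 ÷ (4/39) = 39/4 days.

39/4 days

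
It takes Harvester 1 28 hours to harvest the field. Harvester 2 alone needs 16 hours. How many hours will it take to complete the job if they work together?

With two workers the combined time is the product over the sum: 28·16/(28+16) = 448/44 = 112/11 hours.

112/11 hours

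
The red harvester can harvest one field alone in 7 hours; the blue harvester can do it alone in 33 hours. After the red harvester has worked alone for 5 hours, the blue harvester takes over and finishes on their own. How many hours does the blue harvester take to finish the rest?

66/7 hours

In 5 hours the red harvester does 5/7 of the job, leaving 2/7.
The blue harvester works at 1/33 per hour, so finishing takes 2/7 ÷ 1/33 = 66/7 hours.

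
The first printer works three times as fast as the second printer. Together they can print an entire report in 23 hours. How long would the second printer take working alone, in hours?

Let the second printer's rate be r; then the first printer's rate is 3r, so together (3 + 1)r = 4r = 1/23.
Thus r = 1/92 per hour.
The second printer alone: 92 hours; the first printer alone: 92/3 hours.

92 hours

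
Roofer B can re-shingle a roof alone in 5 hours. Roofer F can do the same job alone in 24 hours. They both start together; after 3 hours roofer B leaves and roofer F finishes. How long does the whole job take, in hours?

In the first 3 hours the combined rate is 29/120, so 29/40 of the job is done, leaving 11/40.
After roofer B leaves the rate is 1/24 per hour; the remaining 11/40 takes 33/5 hours.
Total = 3 + 33/5 = 48/5 hours.

48/5 hours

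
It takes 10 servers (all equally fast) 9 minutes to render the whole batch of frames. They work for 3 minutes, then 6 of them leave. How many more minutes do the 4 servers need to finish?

One server does 1/90 of the job per minute.
After 3 minutes with 10 servers, 1/3 is done (2/3 left).
With 4 servers the rate is 4/90 = 2/45, so the rest takes 2/3 ÷ 2/45 = 15 minutes.

15 minutes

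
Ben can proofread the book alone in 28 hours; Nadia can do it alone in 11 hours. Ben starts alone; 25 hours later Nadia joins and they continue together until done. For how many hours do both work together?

In 25 hours Ben does 25/28 of the job, leaving 3/28.
Ben and Nadia together work at 39/308 per hour, so finishing takes 3/28 ÷ 39/308 = 11/13 hours.

11/13 hours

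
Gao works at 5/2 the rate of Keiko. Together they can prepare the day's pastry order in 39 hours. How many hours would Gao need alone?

Let Keiko's rate be r; then Gao's rate is (5/2)r, so together (5/2 + 1)r = (7/2)r = 1/39.
Thus r = 2/273 per hour.
Keiko alone: 273/2 hours; Gao alone: 273/5 hours.

273/5 hours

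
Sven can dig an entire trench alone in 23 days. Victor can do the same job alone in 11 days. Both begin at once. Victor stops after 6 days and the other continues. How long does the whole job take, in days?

115/11 days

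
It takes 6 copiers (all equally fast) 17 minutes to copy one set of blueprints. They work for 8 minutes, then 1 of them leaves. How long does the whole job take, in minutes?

94/5 minutes

One copier does 1/102 of the job per minute.
After 8 minutes with 6 copiers, 8/17 is done (9/17 left).
With 5 copiers the rate is 5/102, so the rest takes 9/17 ÷ 5/102 = 54/5 minutes.
Total = 8 + 54/5 = 94/5 minutes.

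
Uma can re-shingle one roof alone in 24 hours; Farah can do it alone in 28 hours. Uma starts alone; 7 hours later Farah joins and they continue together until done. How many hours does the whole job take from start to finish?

210/13 hours

In 7 hours Uma does 7/24 of the job, leaving 17/24.
Uma and Farah together work at 13/168 per hour, so finishing takes 17/24 ÷ 13/168 = 119/13 hours.
Total time = 7 + 119/13 = 210/13 hours.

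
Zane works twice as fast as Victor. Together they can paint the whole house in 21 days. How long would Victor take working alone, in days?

Let Victor's rate be r; then Zane's rate is 2r, so together (2 + 1)r = 3r = 1/21.
Thus r = 1/63 per day.
Victor alone: 63 days; Zane alone: 63/2 days.

63 days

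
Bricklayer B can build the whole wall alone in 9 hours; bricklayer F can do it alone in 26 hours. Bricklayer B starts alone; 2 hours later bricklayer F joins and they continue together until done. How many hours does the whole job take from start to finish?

36/5 hours

In 2 hours bricklayer B does 2/9 of the job, leaving 7/9.
Bricklayer B and bricklayer F together work at 35/234 per hour, so finishing takes 7/9 ÷ 35/234 = 26/5 hours.
Total time = 2 + 26/5 = 36/5 hours.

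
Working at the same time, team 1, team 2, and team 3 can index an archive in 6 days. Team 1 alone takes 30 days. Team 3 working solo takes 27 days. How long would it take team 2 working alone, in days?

135/13 days

Combined rate is 1/6 per day.
Known contribution: 1/30 + 1/27 = (9 + 10)/270 = 19/270 per day.
So team 2's rate is 1/6 − 19/270 = 13/135, meaning 135/13 days alone.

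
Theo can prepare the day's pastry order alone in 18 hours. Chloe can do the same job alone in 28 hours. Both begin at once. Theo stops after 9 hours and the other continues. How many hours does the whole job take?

14 hours

In the first 9 hours the combined rate is 23/252, so 23/28 of the job is done, leaving 5/28.
After Theo leaves the rate is 1/28 per hour; the remaining 5/28 takes 5 hours.
Total = 9 + 5 = 14 hours.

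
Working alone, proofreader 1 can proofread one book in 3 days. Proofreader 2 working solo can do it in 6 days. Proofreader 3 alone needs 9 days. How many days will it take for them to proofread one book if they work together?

Combined rate: 1/3 + 1/6 + 1/9 = (6 + 3 + 2)/18 = 11/18 per day.
Time = 1 ÷ (11/18) = 18/11 days.

18/11 days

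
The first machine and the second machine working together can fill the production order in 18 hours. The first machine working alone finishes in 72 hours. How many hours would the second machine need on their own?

Combined rate is 1/18 per hour.
Known contribution: 1/72 per hour.
So the second machine's rate is 1/18 − 1/72 = 1/24, meaning 24 hours alone.

24 hours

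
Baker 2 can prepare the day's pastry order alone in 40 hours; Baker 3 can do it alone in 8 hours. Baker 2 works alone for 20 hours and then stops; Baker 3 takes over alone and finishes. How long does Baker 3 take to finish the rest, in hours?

4 hours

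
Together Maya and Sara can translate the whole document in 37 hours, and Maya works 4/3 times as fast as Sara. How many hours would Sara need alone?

Let Sara's rate be r; then Maya's rate is (4/3)r, so together (4/3 + 1)r = (7/3)r = 1/37.
Thus r = 3/259 per hour.
Sara alone: 259/3 hours; Maya alone: 259/4 hours.

259/3 hours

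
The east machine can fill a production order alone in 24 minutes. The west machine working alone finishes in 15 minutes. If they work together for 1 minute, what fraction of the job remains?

107/120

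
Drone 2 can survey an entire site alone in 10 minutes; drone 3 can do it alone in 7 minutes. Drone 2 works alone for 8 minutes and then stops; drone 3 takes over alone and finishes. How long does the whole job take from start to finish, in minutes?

47/5 minutes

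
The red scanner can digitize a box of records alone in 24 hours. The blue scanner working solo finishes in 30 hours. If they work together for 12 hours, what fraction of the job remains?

Combined rate: 1/24 + 1/30 = (5 + 4)/120 = 9/120 = 3/40 per hour.
In 12 hours they complete 12·3/40 = 9/10 of the job.
So 1/10 remains.

1/10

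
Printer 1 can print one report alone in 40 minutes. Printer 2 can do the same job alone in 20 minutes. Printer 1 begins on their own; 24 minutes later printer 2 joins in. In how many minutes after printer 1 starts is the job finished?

In the first 24 minutes printer 1 alone does 24/40 = 3/5 of the job, leaving 2/5.
Once everyone is working, combined rate: 1/40 + 1/20 = (1 + 2)/40 = 3/40 per minute.
Remaining 2/5 at 3/40 per minute takes 16/3 minutes.
Total from the start = 24 + 16/3 = 88/3 minutes.

88/3 minutes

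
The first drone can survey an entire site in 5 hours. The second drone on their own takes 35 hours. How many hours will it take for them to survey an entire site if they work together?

35/8 hours

With two workers the combined time is the product over the sum: 5·35/(5+35) = 175/40 = 35/8 hours.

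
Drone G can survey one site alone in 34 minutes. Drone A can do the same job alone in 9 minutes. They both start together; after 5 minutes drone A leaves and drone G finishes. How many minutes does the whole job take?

136/9 minutes

In the first 5 minutes the combined rate is 43/306, so 215/306 of the job is done, leaving 91/306.
After drone A leaves the rate is 1/34 per minute; the remaining 91/306 takes 91/9 minutes.
Total = 5 + 91/9 = 136/9 minutes.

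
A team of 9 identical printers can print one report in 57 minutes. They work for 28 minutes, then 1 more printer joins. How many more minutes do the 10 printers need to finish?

One printer does 1/513 of the job per minute.
After 28 minutes with 9 printers, 28/57 is done (29/57 left).
With 10 printers the rate is 10/513, so the rest takes 29/57 ÷ 10/513 = 261/10 minutes.

261/10 minutes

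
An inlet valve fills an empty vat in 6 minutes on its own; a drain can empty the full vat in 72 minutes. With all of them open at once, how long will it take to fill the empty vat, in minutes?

72/11 minutes

Net rate = 1/6 − 1/72 = (12 − 1)/72 = 11/72 per minute.
Filling time = 1 ÷ (11/72) = 72/11 minutes.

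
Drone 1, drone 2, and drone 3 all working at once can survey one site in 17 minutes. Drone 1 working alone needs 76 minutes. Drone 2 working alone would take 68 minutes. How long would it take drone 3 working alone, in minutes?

Combined rate is 1/17 per minute.
Known contribution: 1/76 + 1/68 = (17 + 19)/1292 = 36/1292 = 9/323 per minute.
So drone 3's rate is 1/17 − 9/323 = 10/323, meaning 323/10 minutes alone.

323/10 minutes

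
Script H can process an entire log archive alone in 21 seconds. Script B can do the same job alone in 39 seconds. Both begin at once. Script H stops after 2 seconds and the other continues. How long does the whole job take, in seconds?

247/7 seconds

In the first 2 seconds the combined rate is 20/273, so 40/273 of the job is done, leaving 233/273.
After script H leaves the rate is 1/39 per second; the remaining 233/273 takes 233/7 seconds.
Total = 2 + 233/7 = 247/7 seconds.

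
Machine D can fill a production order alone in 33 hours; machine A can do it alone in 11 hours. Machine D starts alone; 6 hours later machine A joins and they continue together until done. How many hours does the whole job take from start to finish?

51/4 hours

In 6 hours machine D does 6/33 = 2/11 of the job, leaving 9/11.
Machine D and machine A together work at 4/33 per hour, so finishing takes 9/11 ÷ 4/33 = 27/4 hours.
Total time = 6 + 27/4 = 51/4 hours.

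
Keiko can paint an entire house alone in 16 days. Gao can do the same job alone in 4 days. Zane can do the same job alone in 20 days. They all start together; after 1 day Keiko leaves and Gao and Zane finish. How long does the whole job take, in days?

25/8 days

In the first 1 day the combined rate is 29/80, so 29/80 of the job is done, leaving 51/80.
After Keiko leaves the rate is 3/10 per day; the remaining 51/80 takes 17/8 days.
Total = 1 + 17/8 = 25/8 days.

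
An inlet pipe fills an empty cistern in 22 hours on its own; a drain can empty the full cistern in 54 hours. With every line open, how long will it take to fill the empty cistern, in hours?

Net rate = 1/22 − 1/54 = (27 − 11)/594 = 16/594 = 8/297 per hour.
Filling time = 1 ÷ (8/297) = 297/8 hours.

297/8 hours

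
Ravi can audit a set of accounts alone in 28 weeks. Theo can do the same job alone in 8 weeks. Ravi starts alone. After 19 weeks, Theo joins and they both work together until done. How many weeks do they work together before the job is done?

2 weeks

In the first 19 weeks Ravi alone does 19/28 of the job, leaving 9/28.
Once everyone is working, combined rate: 1/28 + 1/8 = (2 + 7)/56 = 9/56 per week.
Remaining 9/28 at 9/56 per week takes 2 weeks.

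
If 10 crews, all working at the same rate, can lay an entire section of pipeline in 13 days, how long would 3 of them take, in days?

Total work is 10·13 = 130 crew-days.
With 3 crews: 130/3 days.

130/3 days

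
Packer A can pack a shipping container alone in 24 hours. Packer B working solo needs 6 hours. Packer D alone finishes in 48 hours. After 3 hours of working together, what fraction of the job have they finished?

11/16

Combined rate: 1/24 + 1/6 + 1/48 = (2 + 8 + 1)/48 = 11/48 per hour.
In 3 hours they complete 3·11/48 = 11/16 of the job.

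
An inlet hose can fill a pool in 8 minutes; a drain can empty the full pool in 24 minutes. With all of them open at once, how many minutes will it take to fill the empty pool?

Net rate = 1/8 − 1/24 = (3 − 1)/24 = 2/24 = 1/12 per minute.
Filling time = 1 ÷ (1/12) = 12 minutes.

12 minutes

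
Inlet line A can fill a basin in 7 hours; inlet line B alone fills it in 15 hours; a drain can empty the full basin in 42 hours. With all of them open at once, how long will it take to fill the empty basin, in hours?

70/13 hours

Net rate = 1/7 + 1/15 − 1/42 = (30 + 14 − 5)/210 = 39/210 = 13/70 per hour.
Filling time = 1 ÷ (13/70) = 70/13 hours.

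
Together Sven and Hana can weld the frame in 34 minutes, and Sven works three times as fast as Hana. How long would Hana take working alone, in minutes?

Let Hana's rate be r; then Sven's rate is 3r, so together (3 + 1)r = 4r = 1/34.
Thus r = 1/136 per minute.
Hana alone: 136 minutes; Sven alone: 136/3 minutes.

136 minutes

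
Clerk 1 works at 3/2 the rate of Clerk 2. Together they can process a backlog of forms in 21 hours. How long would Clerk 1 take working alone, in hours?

35 hours

Let Clerk 2's rate be r; then Clerk 1's rate is (3/2)r, so together (3/2 + 1)r = (5/2)r = 1/21.
Thus r = 2/105 per hour.
Clerk 2 alone: 105/2 hours; Clerk 1 alone: 35 hours.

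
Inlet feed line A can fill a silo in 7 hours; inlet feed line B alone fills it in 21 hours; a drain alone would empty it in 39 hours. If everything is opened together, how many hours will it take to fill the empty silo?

Net rate = 1/7 + 1/21 − 1/39 = (39 + 13 − 7)/273 = 45/273 = 15/91 per hour.
Filling time = 1 ÷ (15/91) = 91/15 hours.

91/15 hours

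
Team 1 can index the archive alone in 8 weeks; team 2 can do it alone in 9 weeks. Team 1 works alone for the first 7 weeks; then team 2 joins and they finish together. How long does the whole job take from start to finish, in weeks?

128/17 weeks

In 7 weeks team 1 does 7/8 of the job, leaving 1/8.
Team 1 and team 2 together work at 17/72 per week, so finishing takes 1/8 ÷ 17/72 = 9/17 weeks.
Total time = 7 + 9/17 = 128/17 weeks.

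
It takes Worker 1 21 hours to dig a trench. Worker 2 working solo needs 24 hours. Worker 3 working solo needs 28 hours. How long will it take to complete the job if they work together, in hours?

8 hours

Combined rate: 1/21 + 1/24 + 1/28 = (8 + 7 + 6)/168 = 21/168 = 1/8 per hour.
Time = 1 ÷ (1/8) = 8 hours.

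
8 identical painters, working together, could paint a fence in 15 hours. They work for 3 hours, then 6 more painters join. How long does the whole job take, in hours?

One painter does 1/120 of the job per hour.
After 3 hours with 8 painters, 1/5 is done (4/5 left).
With 14 painters the rate is 14/120 = 7/60, so the rest takes 4/5 ÷ 7/60 = 48/7 hours.
Total = 3 + 48/7 = 69/7 hours.

69/7 hours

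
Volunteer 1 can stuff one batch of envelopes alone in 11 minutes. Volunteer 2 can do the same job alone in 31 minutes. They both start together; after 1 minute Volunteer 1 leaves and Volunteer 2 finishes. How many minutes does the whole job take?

310/11 minutes

In the first 1 minute the combined rate is 42/341, so 42/341 of the job is done, leaving 299/341.
After Volunteer 1 leaves the rate is 1/31 per minute; the remaining 299/341 takes 299/11 minutes.
Total = 1 + 299/11 = 310/11 minutes.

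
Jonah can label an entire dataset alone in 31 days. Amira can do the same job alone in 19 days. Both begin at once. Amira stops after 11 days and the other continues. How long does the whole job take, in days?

In the first 11 days the combined rate is 50/589, so 550/589 of the job is done, leaving 39/589.
After Amira leaves the rate is 1/31 per day; the remaining 39/589 takes 39/19 days.
Total = 11 + 39/19 = 248/19 days.

248/19 days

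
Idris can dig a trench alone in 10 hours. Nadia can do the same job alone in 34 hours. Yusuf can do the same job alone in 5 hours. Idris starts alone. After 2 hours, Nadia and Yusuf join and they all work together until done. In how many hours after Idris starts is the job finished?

31/7 hours

In the first 2 hours Idris alone does 2/10 = 1/5 of the job, leaving 4/5.
Once everyone is working, combined rate: 1/10 + 1/34 + 1/5 = (17 + 5 + 34)/170 = 56/170 = 28/85 per hour.
Remaining 4/5 at 28/85 per hour takes 17/7 hours.
Total from the start = 2 + 17/7 = 31/7 hours.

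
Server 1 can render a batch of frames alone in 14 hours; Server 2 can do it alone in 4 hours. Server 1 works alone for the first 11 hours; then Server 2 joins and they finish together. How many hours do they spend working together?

2/3 hours

In 11 hours Server 1 does 11/14 of the job, leaving 3/14.
Server 1 and Server 2 together work at 9/28 per hour, so finishing takes 3/14 ÷ 9/28 = 2/3 hours.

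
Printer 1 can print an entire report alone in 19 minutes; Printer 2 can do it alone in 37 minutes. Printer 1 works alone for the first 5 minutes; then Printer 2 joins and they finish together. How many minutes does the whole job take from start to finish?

In 5 minutes Printer 1 does 5/19 of the job, leaving 14/19.
Printer 1 and Printer 2 together work at 56/703 per minute, so finishing takes 14/19 ÷ 56/703 = 37/4 minutes.
Total time = 5 + 37/4 = 57/4 minutes.

57/4 minutes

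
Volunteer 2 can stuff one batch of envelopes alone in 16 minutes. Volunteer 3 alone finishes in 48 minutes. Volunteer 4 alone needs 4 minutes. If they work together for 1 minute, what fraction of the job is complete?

1/3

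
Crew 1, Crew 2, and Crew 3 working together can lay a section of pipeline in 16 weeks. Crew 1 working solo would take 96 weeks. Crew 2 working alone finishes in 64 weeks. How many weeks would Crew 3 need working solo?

192/7 weeks

Combined rate is 1/16 per week.
Known contribution: 1/96 + 1/64 = (2 + 3)/192 = 5/192 per week.
So Crew 3's rate is 1/16 − 5/192 = 7/192, meaning 192/7 weeks alone.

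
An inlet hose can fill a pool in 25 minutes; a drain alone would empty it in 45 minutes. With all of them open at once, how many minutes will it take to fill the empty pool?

Net rate = 1/25 − 1/45 = (9 − 5)/225 = 4/225 per minute.
Filling time = 1 ÷ (4/225) = 225/4 minutes.

225/4 minutes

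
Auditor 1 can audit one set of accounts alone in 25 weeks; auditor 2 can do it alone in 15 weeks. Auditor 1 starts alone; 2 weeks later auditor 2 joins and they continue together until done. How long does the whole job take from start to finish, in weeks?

85/8 weeks

In 2 weeks auditor 1 does 2/25 of the job, leaving 23/25.
Auditor 1 and auditor 2 together work at 8/75 per week, so finishing takes 23/25 ÷ 8/75 = 69/8 weeks.
Total time = 2 + 69/8 = 85/8 weeks.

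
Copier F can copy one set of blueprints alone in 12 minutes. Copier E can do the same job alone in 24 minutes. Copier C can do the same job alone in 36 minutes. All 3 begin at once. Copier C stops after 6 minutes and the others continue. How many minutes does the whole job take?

20/3 minutes

In the first 6 minutes the combined rate is 11/72, so 11/12 of the job is done, leaving 1/12.
After Copier C leaves the rate is 1/8 per minute; the remaining 1/12 takes 2/3 minutes.
Total = 6 + 2/3 = 20/3 minutes.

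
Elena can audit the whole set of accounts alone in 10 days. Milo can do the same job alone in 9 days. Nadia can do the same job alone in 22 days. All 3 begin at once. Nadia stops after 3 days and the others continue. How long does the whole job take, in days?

45/11 days

In the first 3 days the combined rate is 127/495, so 127/165 of the job is done, leaving 38/165.
After Nadia leaves the rate is 19/90 per day; the remaining 38/165 takes 12/11 days.
Total = 3 + 12/11 = 45/11 days.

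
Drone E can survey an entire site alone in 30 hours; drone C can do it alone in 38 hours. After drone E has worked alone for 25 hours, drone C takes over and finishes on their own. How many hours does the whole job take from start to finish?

In 25 hours drone E does 25/30 = 5/6 of the job, leaving 1/6.
Drone C works at 1/38 per hour, so finishing takes 1/6 ÷ 1/38 = 19/3 hours.
Total time = 25 + 19/3 = 94/3 hours.

94/3 hours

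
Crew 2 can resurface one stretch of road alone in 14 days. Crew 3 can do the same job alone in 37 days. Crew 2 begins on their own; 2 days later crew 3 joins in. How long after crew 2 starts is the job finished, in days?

182/17 days

In the first 2 days crew 2 alone does 2/14 = 1/7 of the job, leaving 6/7.
Once everyone is working, combined rate: 1/14 + 1/37 = (37 + 14)/518 = 51/518 per day.
Remaining 6/7 at 51/518 per day takes 148/17 days.
Total from the start = 2 + 148/17 = 182/17 days.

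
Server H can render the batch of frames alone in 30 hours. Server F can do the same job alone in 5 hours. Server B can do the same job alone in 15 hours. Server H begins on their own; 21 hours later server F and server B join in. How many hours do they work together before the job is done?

In the first 21 hours server H alone does 21/30 = 7/10 of the job, leaving 3/10.
Once everyone is working, combined rate: 1/30 + 1/5 + 1/15 = (1 + 6 + 2)/30 = 9/30 = 3/10 per hour.
Remaining 3/10 at 3/10 per hour takes 1 hour.

1 hour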